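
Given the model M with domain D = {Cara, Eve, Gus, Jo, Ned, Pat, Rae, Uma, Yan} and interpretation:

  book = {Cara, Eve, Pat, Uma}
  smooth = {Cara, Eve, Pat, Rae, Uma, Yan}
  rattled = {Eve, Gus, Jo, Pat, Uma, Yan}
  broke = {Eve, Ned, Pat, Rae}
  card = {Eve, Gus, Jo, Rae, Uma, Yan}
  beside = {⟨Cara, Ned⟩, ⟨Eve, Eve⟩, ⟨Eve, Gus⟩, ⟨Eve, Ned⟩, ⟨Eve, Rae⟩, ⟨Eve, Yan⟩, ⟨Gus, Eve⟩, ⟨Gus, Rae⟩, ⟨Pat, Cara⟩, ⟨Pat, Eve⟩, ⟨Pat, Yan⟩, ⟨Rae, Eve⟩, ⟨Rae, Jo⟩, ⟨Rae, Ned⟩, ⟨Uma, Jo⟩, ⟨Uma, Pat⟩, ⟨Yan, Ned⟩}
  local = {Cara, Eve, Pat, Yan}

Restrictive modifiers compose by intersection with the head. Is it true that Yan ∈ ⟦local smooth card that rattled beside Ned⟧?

⟦that rattled⟧ = ⟦rattled⟧ = {Eve, Gus, Jo, Pat, Uma, Yan}
⟦beside Ned⟧ = {x : ⟨x, Ned⟩ ∈ ⟦beside⟧} = {Cara, Eve, Rae, Yan}
⟦card⟧ = {Eve, Gus, Jo, Rae, Uma, Yan}
… ∩ ⟦that rattled⟧ = {Eve, Gus, Jo, Rae, Uma, Yan} ∩ {Eve, Gus, Jo, Pat, Uma, Yan} = {Eve, Gus, Jo, Uma, Yan}
… ∩ ⟦beside Ned⟧ = {Eve, Gus, Jo, Uma, Yan} ∩ {Cara, Eve, Rae, Yan} = {Eve, Yan}
… ∩ ⟦local⟧ = {Eve, Yan} ∩ {Cara, Eve, Pat, Yan} = {Eve, Yan}
… ∩ ⟦smooth⟧ = {Eve, Yan} ∩ {Cara, Eve, Pat, Rae, Uma, Yan} = {Eve, Yan}
⟦local smooth card that rattled beside Ned⟧ = {Eve, Yan}; Yan ∈ this set.

yes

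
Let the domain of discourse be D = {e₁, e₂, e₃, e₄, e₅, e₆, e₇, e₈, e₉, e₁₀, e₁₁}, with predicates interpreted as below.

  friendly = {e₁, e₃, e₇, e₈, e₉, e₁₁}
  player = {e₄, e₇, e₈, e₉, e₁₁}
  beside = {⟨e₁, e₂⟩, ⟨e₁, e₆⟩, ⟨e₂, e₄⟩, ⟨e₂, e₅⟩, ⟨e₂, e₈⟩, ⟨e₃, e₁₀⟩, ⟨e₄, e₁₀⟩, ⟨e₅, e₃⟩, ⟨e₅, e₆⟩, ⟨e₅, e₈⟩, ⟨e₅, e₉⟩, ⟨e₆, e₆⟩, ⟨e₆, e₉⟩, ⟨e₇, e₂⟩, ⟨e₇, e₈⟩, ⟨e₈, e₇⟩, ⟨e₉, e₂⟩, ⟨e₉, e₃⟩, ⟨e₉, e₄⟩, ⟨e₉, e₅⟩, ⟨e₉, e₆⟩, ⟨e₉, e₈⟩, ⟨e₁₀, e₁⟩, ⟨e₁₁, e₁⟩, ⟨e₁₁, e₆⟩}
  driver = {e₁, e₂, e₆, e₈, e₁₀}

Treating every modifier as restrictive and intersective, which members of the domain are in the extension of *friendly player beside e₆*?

{e₉, e₁₁}

⟦beside e₆⟧ = {x : ⟨x, e₆⟩ ∈ ⟦beside⟧} = {e₁, e₅, e₆, e₉, e₁₁}
⟦player⟧ = {e₄, e₇, e₈, e₉, e₁₁}
… ∩ ⟦beside e₆⟧ = {e₄, e₇, e₈, e₉, e₁₁} ∩ {e₁, e₅, e₆, e₉, e₁₁} = {e₉, e₁₁}
… ∩ ⟦friendly⟧ = {e₉, e₁₁} ∩ {e₁, e₃, e₇, e₈, e₉, e₁₁} = {e₉, e₁₁}
So ⟦friendly player beside e₆⟧ = {e₉, e₁₁}.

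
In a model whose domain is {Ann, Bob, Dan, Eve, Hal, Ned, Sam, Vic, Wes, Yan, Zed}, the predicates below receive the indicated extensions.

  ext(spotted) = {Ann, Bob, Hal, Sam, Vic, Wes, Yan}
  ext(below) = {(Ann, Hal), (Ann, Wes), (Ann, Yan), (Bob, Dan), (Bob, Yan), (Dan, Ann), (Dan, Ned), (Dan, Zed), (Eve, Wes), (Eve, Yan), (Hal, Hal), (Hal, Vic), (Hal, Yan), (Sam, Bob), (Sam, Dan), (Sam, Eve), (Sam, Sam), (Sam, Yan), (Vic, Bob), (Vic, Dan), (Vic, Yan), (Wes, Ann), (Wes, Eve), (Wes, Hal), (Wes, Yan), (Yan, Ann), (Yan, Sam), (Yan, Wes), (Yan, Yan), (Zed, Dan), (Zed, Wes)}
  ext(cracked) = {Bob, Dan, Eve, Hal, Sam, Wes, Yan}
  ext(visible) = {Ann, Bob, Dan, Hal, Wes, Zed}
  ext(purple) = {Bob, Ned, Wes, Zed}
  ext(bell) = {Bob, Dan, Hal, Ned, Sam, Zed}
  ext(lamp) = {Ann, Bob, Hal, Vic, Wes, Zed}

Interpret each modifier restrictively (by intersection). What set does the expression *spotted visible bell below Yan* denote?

⟦below Yan⟧ = {x : ⟨x, Yan⟩ ∈ ⟦below⟧} = {Ann, Bob, Eve, Hal, Sam, Vic, Wes, Yan}
⟦bell⟧ = {Bob, Dan, Hal, Ned, Sam, Zed}
… ∩ ⟦below Yan⟧ = {Bob, Dan, Hal, Ned, Sam, Zed} ∩ {Ann, Bob, Eve, Hal, Sam, Vic, Wes, Yan} = {Bob, Hal, Sam}
… ∩ ⟦spotted⟧ = {Bob, Hal, Sam} ∩ {Ann, Bob, Hal, Sam, Vic, Wes, Yan} = {Bob, Hal, Sam}
… ∩ ⟦visible⟧ = {Bob, Hal, Sam} ∩ {Ann, Bob, Dan, Hal, Wes, Zed} = {Bob, Hal}
So ⟦spotted visible bell below Yan⟧ = {Bob, Hal}.

{Bob, Hal}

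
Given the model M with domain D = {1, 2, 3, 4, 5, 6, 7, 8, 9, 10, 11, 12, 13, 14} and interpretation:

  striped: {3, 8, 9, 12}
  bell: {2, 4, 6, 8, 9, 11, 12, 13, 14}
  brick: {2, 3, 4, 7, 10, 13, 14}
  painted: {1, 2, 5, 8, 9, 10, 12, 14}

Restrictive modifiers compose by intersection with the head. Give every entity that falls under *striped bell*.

{8, 9, 12}

⟦bell⟧ = {2, 4, 6, 8, 9, 11, 12, 13, 14}
… ∩ ⟦striped⟧ = {2, 4, 6, 8, 9, 11, 12, 13, 14} ∩ {3, 8, 9, 12} = {8, 9, 12}
So ⟦striped bell⟧ = {8, 9, 12}.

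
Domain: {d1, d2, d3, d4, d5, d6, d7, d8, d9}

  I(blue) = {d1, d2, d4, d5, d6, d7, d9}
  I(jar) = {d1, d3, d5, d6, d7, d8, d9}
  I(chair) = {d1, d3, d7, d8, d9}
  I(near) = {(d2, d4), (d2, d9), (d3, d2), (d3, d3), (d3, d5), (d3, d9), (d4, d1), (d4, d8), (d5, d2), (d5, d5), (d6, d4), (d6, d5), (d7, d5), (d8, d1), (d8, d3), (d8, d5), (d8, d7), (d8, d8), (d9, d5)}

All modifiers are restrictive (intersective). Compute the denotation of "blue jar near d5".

⟦near d5⟧ = {x : ⟨x, d5⟩ ∈ ⟦near⟧} = {d3, d5, d6, d7, d8, d9}
⟦jar⟧ = {d1, d3, d5, d6, d7, d8, d9}
… ∩ ⟦near d5⟧ = {d1, d3, d5, d6, d7, d8, d9} ∩ {d3, d5, d6, d7, d8, d9} = {d3, d5, d6, d7, d8, d9}
… ∩ ⟦blue⟧ = {d3, d5, d6, d7, d8, d9} ∩ {d1, d2, d4, d5, d6, d7, d9} = {d5, d6, d7, d9}
So ⟦blue jar near d5⟧ = {d5, d6, d7, d9}.

{d5, d6, d7, d9}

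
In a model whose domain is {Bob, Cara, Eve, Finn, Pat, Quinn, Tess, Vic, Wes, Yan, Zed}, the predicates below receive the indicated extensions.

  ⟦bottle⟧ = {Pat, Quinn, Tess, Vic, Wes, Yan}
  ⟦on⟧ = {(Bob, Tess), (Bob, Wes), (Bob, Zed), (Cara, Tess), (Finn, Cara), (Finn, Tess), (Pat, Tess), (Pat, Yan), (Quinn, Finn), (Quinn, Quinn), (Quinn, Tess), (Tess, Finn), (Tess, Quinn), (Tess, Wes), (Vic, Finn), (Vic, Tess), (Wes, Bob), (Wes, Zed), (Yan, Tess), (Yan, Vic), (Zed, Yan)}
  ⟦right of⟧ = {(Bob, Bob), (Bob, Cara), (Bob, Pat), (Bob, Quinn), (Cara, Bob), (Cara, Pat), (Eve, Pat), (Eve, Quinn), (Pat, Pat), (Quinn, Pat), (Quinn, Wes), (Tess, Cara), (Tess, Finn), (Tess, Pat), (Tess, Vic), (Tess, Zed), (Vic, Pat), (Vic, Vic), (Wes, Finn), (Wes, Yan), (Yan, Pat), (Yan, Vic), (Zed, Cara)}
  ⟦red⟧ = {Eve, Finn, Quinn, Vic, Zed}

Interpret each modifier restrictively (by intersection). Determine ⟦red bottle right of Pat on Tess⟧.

⟦right of Pat⟧ = {x : ⟨x, Pat⟩ ∈ ⟦right of⟧} = {Bob, Cara, Eve, Pat, Quinn, Tess, Vic, Yan}
⟦on Tess⟧ = {x : ⟨x, Tess⟩ ∈ ⟦on⟧} = {Bob, Cara, Finn, Pat, Quinn, Vic, Yan}
⟦bottle⟧ = {Pat, Quinn, Tess, Vic, Wes, Yan}
… ∩ ⟦right of Pat⟧ = {Pat, Quinn, Tess, Vic, Wes, Yan} ∩ {Bob, Cara, Eve, Pat, Quinn, Tess, Vic, Yan} = {Pat, Quinn, Tess, Vic, Yan}
… ∩ ⟦on Tess⟧ = {Pat, Quinn, Tess, Vic, Yan} ∩ {Bob, Cara, Finn, Pat, Quinn, Vic, Yan} = {Pat, Quinn, Vic, Yan}
… ∩ ⟦red⟧ = {Pat, Quinn, Vic, Yan} ∩ {Eve, Finn, Quinn, Vic, Zed} = {Quinn, Vic}
So ⟦red bottle right of Pat on Tess⟧ = {Quinn, Vic}.

{Quinn, Vic}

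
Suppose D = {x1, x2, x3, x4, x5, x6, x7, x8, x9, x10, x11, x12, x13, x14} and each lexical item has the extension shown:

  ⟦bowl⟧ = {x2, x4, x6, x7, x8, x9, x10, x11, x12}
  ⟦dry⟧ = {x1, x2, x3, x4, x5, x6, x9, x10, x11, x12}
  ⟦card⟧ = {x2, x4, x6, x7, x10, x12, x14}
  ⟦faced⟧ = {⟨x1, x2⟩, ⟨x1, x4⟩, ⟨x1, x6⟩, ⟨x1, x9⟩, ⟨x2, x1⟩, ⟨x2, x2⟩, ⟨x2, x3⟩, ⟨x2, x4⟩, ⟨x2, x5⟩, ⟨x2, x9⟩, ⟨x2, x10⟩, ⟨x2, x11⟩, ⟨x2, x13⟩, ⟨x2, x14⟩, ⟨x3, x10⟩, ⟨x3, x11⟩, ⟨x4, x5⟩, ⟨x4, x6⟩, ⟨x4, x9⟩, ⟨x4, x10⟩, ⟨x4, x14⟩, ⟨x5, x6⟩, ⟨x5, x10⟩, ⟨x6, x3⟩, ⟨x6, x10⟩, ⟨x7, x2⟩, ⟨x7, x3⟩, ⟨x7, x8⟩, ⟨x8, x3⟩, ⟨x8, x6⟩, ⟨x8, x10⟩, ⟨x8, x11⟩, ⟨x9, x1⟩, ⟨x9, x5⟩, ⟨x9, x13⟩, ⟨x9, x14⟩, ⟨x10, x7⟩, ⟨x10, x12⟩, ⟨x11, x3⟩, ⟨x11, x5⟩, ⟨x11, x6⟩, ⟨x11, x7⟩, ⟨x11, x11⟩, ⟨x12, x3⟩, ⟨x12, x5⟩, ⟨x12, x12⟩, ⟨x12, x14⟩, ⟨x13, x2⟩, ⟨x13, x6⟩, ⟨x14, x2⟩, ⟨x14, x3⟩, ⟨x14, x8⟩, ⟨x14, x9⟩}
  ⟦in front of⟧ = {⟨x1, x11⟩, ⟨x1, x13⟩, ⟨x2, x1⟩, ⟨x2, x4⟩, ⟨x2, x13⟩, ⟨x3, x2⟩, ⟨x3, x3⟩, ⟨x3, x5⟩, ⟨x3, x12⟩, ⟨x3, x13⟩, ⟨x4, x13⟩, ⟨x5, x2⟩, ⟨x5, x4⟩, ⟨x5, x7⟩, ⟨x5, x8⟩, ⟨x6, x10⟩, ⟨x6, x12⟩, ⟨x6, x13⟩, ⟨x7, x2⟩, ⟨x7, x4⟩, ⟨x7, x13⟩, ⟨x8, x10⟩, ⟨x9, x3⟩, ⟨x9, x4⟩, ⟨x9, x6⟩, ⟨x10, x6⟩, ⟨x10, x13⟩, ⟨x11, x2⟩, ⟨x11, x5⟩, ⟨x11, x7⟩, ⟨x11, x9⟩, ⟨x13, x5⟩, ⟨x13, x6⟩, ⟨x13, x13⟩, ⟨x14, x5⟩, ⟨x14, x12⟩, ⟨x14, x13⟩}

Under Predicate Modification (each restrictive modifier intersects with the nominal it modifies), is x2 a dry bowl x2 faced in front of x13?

yes

⟦x2 faced⟧ = {x : ⟨x2, x⟩ ∈ ⟦faced⟧} = {x1, x2, x3, x4, x5, x9, x10, x11, x13, x14}
⟦in front of x13⟧ = {x : ⟨x, x13⟩ ∈ ⟦in front of⟧} = {x1, x2, x3, x4, x6, x7, x10, x13, x14}
⟦bowl⟧ = {x2, x4, x6, x7, x8, x9, x10, x11, x12}
… ∩ ⟦x2 faced⟧ = {x2, x4, x6, x7, x8, x9, x10, x11, x12} ∩ {x1, x2, x3, x4, x5, x9, x10, x11, x13, x14} = {x2, x4, x9, x10, x11}
… ∩ ⟦in front of x13⟧ = {x2, x4, x9, x10, x11} ∩ {x1, x2, x3, x4, x6, x7, x10, x13, x14} = {x2, x4, x10}
… ∩ ⟦dry⟧ = {x2, x4, x10} ∩ {x1, x2, x3, x4, x5, x6, x9, x10, x11, x12} = {x2, x4, x10}
⟦dry bowl x2 faced in front of x13⟧ = {x2, x4, x10}; x2 ∈ this set.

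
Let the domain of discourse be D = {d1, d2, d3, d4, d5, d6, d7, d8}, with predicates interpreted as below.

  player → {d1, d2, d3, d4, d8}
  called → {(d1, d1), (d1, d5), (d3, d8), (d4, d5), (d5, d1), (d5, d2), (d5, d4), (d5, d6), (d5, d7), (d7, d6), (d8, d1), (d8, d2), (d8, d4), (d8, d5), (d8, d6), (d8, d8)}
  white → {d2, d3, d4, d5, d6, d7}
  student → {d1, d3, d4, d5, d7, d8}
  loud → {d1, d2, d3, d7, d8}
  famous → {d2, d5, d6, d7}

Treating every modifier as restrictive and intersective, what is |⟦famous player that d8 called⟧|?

1

⟦that d8 called⟧ = {x : ⟨d8, x⟩ ∈ ⟦called⟧} = {d1, d2, d4, d5, d6, d8}
⟦player⟧ = {d1, d2, d3, d4, d8}
… ∩ ⟦that d8 called⟧ = {d1, d2, d3, d4, d8} ∩ {d1, d2, d4, d5, d6, d8} = {d1, d2, d4, d8}
… ∩ ⟦famous⟧ = {d1, d2, d4, d8} ∩ {d2, d5, d6, d7} = {d2}
⟦famous player that d8 called⟧ = {d2}, so the cardinality is 1.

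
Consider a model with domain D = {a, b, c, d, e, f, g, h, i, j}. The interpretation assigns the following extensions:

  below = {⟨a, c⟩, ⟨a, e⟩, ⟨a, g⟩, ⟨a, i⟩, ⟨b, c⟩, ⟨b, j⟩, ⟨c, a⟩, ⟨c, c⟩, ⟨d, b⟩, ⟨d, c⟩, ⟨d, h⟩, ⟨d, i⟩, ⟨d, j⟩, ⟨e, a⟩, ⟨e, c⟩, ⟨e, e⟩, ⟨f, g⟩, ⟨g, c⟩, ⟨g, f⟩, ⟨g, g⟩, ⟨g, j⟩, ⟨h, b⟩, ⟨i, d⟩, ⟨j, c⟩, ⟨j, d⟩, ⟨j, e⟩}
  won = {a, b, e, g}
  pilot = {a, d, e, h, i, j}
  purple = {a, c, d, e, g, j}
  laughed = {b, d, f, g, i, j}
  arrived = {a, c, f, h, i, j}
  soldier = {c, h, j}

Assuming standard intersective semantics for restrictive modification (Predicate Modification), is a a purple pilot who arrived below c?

yes

⟦who arrived⟧ = ⟦arrived⟧ = {a, c, f, h, i, j}
⟦below c⟧ = {x : ⟨x, c⟩ ∈ ⟦below⟧} = {a, b, c, d, e, g, j}
⟦pilot⟧ = {a, d, e, h, i, j}
… ∩ ⟦who arrived⟧ = {a, d, e, h, i, j} ∩ {a, c, f, h, i, j} = {a, h, i, j}
… ∩ ⟦below c⟧ = {a, h, i, j} ∩ {a, b, c, d, e, g, j} = {a, j}
… ∩ ⟦purple⟧ = {a, j} ∩ {a, c, d, e, g, j} = {a, j}
⟦purple pilot who arrived below c⟧ = {a, j}; a ∈ this set.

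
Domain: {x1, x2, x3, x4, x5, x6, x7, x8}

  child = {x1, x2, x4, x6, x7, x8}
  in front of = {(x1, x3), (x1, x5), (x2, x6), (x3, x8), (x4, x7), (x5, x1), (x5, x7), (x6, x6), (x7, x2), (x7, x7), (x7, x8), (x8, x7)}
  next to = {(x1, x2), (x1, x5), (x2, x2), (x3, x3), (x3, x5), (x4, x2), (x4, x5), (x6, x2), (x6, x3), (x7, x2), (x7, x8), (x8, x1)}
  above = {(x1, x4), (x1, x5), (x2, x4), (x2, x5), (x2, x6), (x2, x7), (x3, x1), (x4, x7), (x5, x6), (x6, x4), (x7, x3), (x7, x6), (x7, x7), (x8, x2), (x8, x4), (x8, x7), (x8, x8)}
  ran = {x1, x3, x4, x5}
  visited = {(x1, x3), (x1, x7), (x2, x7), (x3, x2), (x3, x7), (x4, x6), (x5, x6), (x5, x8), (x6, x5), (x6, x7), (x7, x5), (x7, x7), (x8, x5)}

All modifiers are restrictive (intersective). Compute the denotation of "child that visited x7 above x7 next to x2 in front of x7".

{x7}

⟦that visited x7⟧ = {x : ⟨x, x7⟩ ∈ ⟦visited⟧} = {x1, x2, x3, x6, x7}
⟦above x7⟧ = {x : ⟨x, x7⟩ ∈ ⟦above⟧} = {x2, x4, x7, x8}
⟦next to x2⟧ = {x : ⟨x, x2⟩ ∈ ⟦next to⟧} = {x1, x2, x4, x6, x7}
⟦in front of x7⟧ = {x : ⟨x, x7⟩ ∈ ⟦in front of⟧} = {x4, x5, x7, x8}
⟦child⟧ = {x1, x2, x4, x6, x7, x8}
… ∩ ⟦that visited x7⟧ = {x1, x2, x4, x6, x7, x8} ∩ {x1, x2, x3, x6, x7} = {x1, x2, x6, x7}
… ∩ ⟦above x7⟧ = {x1, x2, x6, x7} ∩ {x2, x4, x7, x8} = {x2, x7}
… ∩ ⟦next to x2⟧ = {x2, x7} ∩ {x1, x2, x4, x6, x7} = {x2, x7}
… ∩ ⟦in front of x7⟧ = {x2, x7} ∩ {x4, x5, x7, x8} = {x7}
So ⟦child that visited x7 above x7 next to x2 in front of x7⟧ = {x7}.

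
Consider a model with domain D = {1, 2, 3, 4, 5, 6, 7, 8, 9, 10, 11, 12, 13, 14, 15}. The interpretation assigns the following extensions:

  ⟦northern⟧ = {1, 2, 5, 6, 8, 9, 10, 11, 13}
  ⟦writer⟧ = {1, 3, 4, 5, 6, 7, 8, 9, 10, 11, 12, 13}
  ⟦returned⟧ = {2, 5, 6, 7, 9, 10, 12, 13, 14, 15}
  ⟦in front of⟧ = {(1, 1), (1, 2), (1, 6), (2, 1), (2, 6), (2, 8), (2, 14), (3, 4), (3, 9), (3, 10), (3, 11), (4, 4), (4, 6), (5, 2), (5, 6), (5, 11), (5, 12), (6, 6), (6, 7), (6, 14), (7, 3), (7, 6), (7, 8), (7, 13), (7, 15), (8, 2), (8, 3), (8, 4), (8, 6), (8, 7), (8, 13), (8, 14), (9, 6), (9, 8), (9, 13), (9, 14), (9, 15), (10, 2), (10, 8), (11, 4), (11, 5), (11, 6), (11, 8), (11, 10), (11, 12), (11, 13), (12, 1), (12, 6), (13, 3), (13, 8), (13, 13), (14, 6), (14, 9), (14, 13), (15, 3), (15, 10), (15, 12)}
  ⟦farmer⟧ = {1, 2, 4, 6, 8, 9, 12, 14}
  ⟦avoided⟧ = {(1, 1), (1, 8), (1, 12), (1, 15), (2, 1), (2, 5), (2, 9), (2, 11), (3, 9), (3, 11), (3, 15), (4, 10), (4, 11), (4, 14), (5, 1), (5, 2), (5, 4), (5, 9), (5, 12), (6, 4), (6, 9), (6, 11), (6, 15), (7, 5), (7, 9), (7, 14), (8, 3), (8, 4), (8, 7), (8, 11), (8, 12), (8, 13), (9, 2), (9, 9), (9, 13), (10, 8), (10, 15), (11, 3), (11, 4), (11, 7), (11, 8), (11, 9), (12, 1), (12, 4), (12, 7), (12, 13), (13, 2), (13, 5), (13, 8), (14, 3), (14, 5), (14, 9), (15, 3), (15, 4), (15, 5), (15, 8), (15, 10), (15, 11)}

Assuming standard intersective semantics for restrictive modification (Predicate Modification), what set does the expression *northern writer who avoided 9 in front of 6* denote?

{5, 6, 9, 11}

⟦who avoided 9⟧ = {x : ⟨x, 9⟩ ∈ ⟦avoided⟧} = {2, 3, 5, 6, 7, 9, 11, 14}
⟦in front of 6⟧ = {x : ⟨x, 6⟩ ∈ ⟦in front of⟧} = {1, 2, 4, 5, 6, 7, 8, 9, 11, 12, 14}
⟦writer⟧ = {1, 3, 4, 5, 6, 7, 8, 9, 10, 11, 12, 13}
… ∩ ⟦who avoided 9⟧ = {1, 3, 4, 5, 6, 7, 8, 9, 10, 11, 12, 13} ∩ {2, 3, 5, 6, 7, 9, 11, 14} = {3, 5, 6, 7, 9, 11}
… ∩ ⟦in front of 6⟧ = {3, 5, 6, 7, 9, 11} ∩ {1, 2, 4, 5, 6, 7, 8, 9, 11, 12, 14} = {5, 6, 7, 9, 11}
… ∩ ⟦northern⟧ = {5, 6, 7, 9, 11} ∩ {1, 2, 5, 6, 8, 9, 10, 11, 13} = {5, 6, 9, 11}
So ⟦northern writer who avoided 9 in front of 6⟧ = {5, 6, 9, 11}.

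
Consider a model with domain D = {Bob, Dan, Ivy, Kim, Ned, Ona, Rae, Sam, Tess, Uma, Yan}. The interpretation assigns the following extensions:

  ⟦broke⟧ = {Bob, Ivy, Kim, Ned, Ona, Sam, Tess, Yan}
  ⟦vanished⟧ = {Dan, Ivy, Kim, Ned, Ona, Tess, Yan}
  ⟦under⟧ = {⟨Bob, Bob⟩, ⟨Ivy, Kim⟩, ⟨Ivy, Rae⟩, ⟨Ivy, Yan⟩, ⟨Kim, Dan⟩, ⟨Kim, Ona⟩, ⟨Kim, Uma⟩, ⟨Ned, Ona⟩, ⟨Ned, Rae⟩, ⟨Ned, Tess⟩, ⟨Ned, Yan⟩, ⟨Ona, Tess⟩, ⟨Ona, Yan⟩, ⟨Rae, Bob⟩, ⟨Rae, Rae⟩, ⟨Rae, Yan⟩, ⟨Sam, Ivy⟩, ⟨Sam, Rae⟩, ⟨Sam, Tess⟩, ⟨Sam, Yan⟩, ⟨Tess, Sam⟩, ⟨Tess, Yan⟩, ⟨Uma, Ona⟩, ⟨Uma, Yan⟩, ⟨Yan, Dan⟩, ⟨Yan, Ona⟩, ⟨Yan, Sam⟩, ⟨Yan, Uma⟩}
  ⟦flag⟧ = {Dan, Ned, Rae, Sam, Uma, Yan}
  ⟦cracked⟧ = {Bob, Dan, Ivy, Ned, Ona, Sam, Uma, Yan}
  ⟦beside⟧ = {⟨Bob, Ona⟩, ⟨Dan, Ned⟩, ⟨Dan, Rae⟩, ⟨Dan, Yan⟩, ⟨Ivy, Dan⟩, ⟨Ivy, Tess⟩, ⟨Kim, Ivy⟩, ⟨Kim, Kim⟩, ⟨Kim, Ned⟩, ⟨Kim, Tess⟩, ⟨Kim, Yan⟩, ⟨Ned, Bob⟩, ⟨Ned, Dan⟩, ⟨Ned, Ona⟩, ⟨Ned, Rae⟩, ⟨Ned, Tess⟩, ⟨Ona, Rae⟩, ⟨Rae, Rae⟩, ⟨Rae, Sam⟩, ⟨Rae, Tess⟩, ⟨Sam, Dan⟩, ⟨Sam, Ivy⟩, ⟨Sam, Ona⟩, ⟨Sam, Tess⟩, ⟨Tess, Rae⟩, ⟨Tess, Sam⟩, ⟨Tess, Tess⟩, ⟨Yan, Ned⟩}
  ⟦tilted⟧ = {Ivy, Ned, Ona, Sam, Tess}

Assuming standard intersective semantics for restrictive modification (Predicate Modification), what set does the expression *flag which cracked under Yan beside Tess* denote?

⟦which cracked⟧ = ⟦cracked⟧ = {Bob, Dan, Ivy, Ned, Ona, Sam, Uma, Yan}
⟦under Yan⟧ = {x : ⟨x, Yan⟩ ∈ ⟦under⟧} = {Ivy, Ned, Ona, Rae, Sam, Tess, Uma}
⟦beside Tess⟧ = {x : ⟨x, Tess⟩ ∈ ⟦beside⟧} = {Ivy, Kim, Ned, Rae, Sam, Tess}
⟦flag⟧ = {Dan, Ned, Rae, Sam, Uma, Yan}
… ∩ ⟦which cracked⟧ = {Dan, Ned, Rae, Sam, Uma, Yan} ∩ {Bob, Dan, Ivy, Ned, Ona, Sam, Uma, Yan} = {Dan, Ned, Sam, Uma, Yan}
… ∩ ⟦under Yan⟧ = {Dan, Ned, Sam, Uma, Yan} ∩ {Ivy, Ned, Ona, Rae, Sam, Tess, Uma} = {Ned, Sam, Uma}
… ∩ ⟦beside Tess⟧ = {Ned, Sam, Uma} ∩ {Ivy, Kim, Ned, Rae, Sam, Tess} = {Ned, Sam}
So ⟦flag which cracked under Yan beside Tess⟧ = {Ned, Sam}.

{Ned, Sam}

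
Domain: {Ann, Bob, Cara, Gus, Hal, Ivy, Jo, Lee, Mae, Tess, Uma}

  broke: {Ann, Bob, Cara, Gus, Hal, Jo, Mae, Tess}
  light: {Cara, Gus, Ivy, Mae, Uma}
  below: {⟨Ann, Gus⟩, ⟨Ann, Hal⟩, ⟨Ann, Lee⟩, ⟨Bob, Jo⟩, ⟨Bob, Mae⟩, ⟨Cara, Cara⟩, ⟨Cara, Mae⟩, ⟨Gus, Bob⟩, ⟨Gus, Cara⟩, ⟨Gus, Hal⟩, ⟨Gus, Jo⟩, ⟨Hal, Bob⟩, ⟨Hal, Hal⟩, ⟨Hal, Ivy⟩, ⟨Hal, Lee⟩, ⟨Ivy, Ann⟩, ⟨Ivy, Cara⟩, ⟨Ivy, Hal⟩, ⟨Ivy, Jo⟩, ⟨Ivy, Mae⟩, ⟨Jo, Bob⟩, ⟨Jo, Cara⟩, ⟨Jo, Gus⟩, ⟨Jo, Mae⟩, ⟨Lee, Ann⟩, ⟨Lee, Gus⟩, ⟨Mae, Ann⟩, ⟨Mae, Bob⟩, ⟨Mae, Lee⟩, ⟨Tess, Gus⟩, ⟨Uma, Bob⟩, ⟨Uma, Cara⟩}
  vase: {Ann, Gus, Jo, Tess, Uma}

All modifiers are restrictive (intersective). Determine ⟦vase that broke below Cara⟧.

{Gus, Jo}

⟦that broke⟧ = ⟦broke⟧ = {Ann, Bob, Cara, Gus, Hal, Jo, Mae, Tess}
⟦below Cara⟧ = {x : ⟨x, Cara⟩ ∈ ⟦below⟧} = {Cara, Gus, Ivy, Jo, Uma}
⟦vase⟧ = {Ann, Gus, Jo, Tess, Uma}
… ∩ ⟦that broke⟧ = {Ann, Gus, Jo, Tess, Uma} ∩ {Ann, Bob, Cara, Gus, Hal, Jo, Mae, Tess} = {Ann, Gus, Jo, Tess}
… ∩ ⟦below Cara⟧ = {Ann, Gus, Jo, Tess} ∩ {Cara, Gus, Ivy, Jo, Uma} = {Gus, Jo}
So ⟦vase that broke below Cara⟧ = {Gus, Jo}.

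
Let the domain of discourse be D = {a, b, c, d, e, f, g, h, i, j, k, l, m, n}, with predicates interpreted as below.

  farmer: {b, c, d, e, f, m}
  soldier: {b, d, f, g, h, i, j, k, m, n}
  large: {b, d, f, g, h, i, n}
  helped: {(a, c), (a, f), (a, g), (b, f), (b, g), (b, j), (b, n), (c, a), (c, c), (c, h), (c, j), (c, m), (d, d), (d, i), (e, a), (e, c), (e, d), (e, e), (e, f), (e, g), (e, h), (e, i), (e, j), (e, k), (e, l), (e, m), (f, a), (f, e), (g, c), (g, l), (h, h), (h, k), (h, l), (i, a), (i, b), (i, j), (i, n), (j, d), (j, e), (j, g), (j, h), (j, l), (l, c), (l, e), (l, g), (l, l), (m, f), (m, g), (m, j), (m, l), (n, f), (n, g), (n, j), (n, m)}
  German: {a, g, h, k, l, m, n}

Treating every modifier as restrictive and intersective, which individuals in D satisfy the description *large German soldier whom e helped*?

{g, h}

⟦whom e helped⟧ = {x : ⟨e, x⟩ ∈ ⟦helped⟧} = {a, c, d, e, f, g, h, i, j, k, l, m}
⟦soldier⟧ = {b, d, f, g, h, i, j, k, m, n}
… ∩ ⟦whom e helped⟧ = {b, d, f, g, h, i, j, k, m, n} ∩ {a, c, d, e, f, g, h, i, j, k, l, m} = {d, f, g, h, i, j, k, m}
… ∩ ⟦large⟧ = {d, f, g, h, i, j, k, m} ∩ {b, d, f, g, h, i, n} = {d, f, g, h, i}
… ∩ ⟦German⟧ = {d, f, g, h, i} ∩ {a, g, h, k, l, m, n} = {g, h}
So ⟦large German soldier whom e helped⟧ = {g, h}.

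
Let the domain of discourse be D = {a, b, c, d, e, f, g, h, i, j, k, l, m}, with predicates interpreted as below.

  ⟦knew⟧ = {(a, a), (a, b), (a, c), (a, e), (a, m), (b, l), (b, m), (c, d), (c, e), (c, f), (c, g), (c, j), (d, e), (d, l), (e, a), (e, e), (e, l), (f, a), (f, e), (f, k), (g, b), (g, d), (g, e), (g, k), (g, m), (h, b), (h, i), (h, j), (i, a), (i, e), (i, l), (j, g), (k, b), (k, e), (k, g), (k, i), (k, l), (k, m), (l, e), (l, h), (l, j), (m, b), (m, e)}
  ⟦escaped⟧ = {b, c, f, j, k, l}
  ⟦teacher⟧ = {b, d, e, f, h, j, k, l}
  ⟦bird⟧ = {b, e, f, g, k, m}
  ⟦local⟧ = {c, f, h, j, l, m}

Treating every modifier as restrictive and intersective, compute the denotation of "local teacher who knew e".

{f, l}

⟦who knew e⟧ = {x : ⟨x, e⟩ ∈ ⟦knew⟧} = {a, c, d, e, f, g, i, k, l, m}
⟦teacher⟧ = {b, d, e, f, h, j, k, l}
… ∩ ⟦who knew e⟧ = {b, d, e, f, h, j, k, l} ∩ {a, c, d, e, f, g, i, k, l, m} = {d, e, f, k, l}
… ∩ ⟦local⟧ = {d, e, f, k, l} ∩ {c, f, h, j, l, m} = {f, l}
So ⟦local teacher who knew e⟧ = {f, l}.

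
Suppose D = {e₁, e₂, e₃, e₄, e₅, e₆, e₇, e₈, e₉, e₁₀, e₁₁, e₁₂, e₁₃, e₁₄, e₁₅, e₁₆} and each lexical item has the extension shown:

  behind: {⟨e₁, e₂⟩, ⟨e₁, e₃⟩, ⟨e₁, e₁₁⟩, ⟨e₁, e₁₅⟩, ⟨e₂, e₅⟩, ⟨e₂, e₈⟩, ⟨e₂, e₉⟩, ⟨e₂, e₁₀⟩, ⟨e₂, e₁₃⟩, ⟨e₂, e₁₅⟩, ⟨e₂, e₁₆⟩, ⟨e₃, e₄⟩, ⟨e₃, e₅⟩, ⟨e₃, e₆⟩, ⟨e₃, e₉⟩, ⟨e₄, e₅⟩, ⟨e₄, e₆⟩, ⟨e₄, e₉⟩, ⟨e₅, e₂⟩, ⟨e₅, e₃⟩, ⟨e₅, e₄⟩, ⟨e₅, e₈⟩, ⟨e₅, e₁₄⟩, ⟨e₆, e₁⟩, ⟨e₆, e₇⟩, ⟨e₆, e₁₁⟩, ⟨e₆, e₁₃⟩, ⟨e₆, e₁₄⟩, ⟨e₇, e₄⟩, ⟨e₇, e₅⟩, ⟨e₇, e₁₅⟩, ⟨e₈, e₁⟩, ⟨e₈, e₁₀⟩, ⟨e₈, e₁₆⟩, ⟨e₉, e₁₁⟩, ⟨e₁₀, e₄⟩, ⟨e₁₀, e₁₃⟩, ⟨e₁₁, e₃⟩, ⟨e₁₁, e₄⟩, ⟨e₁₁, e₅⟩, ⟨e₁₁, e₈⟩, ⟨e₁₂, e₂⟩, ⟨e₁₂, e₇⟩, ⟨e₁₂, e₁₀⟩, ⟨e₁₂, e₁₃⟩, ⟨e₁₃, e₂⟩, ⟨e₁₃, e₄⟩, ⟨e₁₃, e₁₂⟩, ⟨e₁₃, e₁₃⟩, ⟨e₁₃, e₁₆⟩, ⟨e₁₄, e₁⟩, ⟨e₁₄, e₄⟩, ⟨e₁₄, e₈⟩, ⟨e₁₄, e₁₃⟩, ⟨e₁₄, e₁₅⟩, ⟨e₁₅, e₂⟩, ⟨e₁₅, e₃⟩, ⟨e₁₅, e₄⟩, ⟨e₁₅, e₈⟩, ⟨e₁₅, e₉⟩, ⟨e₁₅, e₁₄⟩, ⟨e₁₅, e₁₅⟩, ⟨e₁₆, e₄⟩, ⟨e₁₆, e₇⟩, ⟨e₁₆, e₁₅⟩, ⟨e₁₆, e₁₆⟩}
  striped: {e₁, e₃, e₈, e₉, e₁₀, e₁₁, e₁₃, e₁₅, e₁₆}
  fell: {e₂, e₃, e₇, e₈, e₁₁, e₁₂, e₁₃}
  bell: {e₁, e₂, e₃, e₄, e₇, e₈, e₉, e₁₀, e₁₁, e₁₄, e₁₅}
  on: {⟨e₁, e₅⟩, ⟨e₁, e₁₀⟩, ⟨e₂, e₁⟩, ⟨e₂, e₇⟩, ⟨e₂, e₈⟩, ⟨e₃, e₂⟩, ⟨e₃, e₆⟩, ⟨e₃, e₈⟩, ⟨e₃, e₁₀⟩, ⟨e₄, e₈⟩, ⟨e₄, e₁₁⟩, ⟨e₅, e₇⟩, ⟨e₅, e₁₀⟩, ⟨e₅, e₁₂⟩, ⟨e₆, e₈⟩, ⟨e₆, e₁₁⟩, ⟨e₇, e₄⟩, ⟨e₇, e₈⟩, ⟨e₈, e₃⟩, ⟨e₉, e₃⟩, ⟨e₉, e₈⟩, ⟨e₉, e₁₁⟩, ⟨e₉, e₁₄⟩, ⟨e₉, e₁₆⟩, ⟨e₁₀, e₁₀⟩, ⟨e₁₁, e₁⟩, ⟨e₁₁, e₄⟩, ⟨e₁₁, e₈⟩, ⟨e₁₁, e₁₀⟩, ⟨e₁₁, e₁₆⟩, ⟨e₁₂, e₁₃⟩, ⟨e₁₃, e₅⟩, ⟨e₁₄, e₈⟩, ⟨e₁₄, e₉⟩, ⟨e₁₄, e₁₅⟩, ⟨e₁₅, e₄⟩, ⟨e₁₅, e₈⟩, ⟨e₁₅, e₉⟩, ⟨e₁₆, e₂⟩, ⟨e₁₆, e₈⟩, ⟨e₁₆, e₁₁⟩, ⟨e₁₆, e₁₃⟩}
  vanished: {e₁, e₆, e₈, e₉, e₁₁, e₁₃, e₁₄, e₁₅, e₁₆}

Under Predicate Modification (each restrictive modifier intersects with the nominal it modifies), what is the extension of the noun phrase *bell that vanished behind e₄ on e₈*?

{e₁₁, e₁₄, e₁₅}

⟦that vanished⟧ = ⟦vanished⟧ = {e₁, e₆, e₈, e₉, e₁₁, e₁₃, e₁₄, e₁₅, e₁₆}
⟦behind e₄⟧ = {x : ⟨x, e₄⟩ ∈ ⟦behind⟧} = {e₃, e₅, e₇, e₁₀, e₁₁, e₁₃, e₁₄, e₁₅, e₁₆}
⟦on e₈⟧ = {x : ⟨x, e₈⟩ ∈ ⟦on⟧} = {e₂, e₃, e₄, e₆, e₇, e₉, e₁₁, e₁₄, e₁₅, e₁₆}
⟦bell⟧ = {e₁, e₂, e₃, e₄, e₇, e₈, e₉, e₁₀, e₁₁, e₁₄, e₁₅}
… ∩ ⟦that vanished⟧ = {e₁, e₂, e₃, e₄, e₇, e₈, e₉, e₁₀, e₁₁, e₁₄, e₁₅} ∩ {e₁, e₆, e₈, e₉, e₁₁, e₁₃, e₁₄, e₁₅, e₁₆} = {e₁, e₈, e₉, e₁₁, e₁₄, e₁₅}
… ∩ ⟦behind e₄⟧ = {e₁, e₈, e₉, e₁₁, e₁₄, e₁₅} ∩ {e₃, e₅, e₇, e₁₀, e₁₁, e₁₃, e₁₄, e₁₅, e₁₆} = {e₁₁, e₁₄, e₁₅}
… ∩ ⟦on e₈⟧ = {e₁₁, e₁₄, e₁₅} ∩ {e₂, e₃, e₄, e₆, e₇, e₉, e₁₁, e₁₄, e₁₅, e₁₆} = {e₁₁, e₁₄, e₁₅}
So ⟦bell that vanished behind e₄ on e₈⟧ = {e₁₁, e₁₄, e₁₅}.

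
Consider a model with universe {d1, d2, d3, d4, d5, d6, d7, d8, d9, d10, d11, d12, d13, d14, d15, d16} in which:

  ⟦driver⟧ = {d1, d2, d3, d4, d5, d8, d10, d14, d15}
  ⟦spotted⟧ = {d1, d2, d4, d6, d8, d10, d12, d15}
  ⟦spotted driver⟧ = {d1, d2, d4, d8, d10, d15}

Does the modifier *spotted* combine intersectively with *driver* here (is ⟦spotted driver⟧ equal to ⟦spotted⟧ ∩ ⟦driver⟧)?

⟦spotted⟧ ∩ ⟦driver⟧ = {d1, d2, d4, d6, d8, d10, d12, d15} ∩ {d1, d2, d3, d4, d5, d8, d10, d14, d15} = {d1, d2, d4, d8, d10, d15}
Observed ⟦spotted driver⟧ = {d1, d2, d4, d8, d10, d15}.
These coincide, so the modifier is intersective here.

yes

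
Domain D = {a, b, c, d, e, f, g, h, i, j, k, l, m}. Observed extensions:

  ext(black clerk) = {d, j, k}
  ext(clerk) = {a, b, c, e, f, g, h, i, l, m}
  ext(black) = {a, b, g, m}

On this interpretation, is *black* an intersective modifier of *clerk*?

no

⟦black⟧ ∩ ⟦clerk⟧ = {a, b, g, m} ∩ {a, b, c, e, f, g, h, i, l, m} = {a, b, g, m}
Observed ⟦black clerk⟧ = {d, j, k}.
These differ, so the modifier is not intersective in this model.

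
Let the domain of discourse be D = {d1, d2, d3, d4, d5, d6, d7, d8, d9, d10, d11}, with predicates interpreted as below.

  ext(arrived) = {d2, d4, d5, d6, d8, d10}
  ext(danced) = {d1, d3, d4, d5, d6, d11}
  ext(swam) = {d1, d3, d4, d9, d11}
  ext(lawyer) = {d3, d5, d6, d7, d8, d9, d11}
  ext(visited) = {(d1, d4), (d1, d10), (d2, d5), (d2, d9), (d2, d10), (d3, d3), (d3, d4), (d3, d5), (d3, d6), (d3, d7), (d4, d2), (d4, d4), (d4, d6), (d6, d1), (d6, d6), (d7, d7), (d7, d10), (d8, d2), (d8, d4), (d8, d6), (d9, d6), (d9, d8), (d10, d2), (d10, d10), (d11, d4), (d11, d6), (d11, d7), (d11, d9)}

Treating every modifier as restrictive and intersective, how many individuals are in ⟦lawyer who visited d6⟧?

5

⟦who visited d6⟧ = {x : ⟨x, d6⟩ ∈ ⟦visited⟧} = {d3, d4, d6, d8, d9, d11}
⟦lawyer⟧ = {d3, d5, d6, d7, d8, d9, d11}
… ∩ ⟦who visited d6⟧ = {d3, d5, d6, d7, d8, d9, d11} ∩ {d3, d4, d6, d8, d9, d11} = {d3, d6, d8, d9, d11}
⟦lawyer who visited d6⟧ = {d3, d6, d8, d9, d11}, so the cardinality is 5.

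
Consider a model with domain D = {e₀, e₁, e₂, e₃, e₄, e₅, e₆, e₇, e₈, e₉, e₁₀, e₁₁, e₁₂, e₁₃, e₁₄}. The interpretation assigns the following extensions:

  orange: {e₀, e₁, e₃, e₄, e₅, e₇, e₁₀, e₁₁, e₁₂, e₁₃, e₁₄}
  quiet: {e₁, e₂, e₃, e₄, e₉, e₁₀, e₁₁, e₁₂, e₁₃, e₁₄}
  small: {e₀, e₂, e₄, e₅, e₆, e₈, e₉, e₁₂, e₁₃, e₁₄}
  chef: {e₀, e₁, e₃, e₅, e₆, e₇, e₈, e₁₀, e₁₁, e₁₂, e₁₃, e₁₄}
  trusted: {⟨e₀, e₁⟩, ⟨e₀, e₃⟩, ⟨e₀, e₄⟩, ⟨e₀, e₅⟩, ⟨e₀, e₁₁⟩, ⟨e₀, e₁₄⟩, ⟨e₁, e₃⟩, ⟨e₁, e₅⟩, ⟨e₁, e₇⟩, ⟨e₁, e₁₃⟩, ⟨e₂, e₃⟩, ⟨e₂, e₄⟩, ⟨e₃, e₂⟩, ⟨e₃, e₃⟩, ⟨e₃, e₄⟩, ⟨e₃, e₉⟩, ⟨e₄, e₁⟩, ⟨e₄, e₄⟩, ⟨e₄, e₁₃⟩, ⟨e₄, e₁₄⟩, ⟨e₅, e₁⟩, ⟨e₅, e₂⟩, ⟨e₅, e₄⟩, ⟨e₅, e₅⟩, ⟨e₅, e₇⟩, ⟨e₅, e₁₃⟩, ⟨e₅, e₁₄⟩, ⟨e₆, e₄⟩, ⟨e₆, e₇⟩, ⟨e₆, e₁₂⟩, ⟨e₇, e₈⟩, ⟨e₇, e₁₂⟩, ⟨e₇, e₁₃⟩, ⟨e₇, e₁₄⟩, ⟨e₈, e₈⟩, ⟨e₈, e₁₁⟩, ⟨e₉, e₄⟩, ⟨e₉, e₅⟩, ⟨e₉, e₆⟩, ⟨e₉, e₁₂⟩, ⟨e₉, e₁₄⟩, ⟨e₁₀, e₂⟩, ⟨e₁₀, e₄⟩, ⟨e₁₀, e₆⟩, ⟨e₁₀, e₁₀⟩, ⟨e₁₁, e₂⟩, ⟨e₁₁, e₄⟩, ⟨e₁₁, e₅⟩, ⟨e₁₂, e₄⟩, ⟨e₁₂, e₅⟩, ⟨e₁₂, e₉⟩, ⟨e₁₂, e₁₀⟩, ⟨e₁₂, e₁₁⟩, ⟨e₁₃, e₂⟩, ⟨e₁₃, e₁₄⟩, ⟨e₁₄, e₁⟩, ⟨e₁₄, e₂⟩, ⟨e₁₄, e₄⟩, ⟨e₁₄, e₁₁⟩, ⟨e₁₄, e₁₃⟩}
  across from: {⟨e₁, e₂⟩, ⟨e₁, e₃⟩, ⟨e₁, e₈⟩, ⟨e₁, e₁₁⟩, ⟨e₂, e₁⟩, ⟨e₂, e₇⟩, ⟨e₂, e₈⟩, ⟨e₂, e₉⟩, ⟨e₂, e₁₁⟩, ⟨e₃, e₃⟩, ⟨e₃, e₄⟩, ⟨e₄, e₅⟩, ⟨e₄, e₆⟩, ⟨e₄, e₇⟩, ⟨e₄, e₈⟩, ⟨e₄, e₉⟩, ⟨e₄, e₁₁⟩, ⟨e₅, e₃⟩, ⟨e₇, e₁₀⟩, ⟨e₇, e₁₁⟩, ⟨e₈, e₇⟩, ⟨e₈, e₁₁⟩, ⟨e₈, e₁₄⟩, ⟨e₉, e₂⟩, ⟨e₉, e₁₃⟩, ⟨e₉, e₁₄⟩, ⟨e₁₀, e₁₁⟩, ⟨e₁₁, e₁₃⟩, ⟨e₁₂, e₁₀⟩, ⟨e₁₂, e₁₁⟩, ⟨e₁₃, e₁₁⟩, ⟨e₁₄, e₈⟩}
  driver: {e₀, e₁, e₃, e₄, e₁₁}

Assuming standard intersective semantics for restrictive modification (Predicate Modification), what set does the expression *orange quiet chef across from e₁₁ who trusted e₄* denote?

{e₁₀, e₁₂}

⟦across from e₁₁⟧ = {x : ⟨x, e₁₁⟩ ∈ ⟦across from⟧} = {e₁, e₂, e₄, e₇, e₈, e₁₀, e₁₂, e₁₃}
⟦who trusted e₄⟧ = {x : ⟨x, e₄⟩ ∈ ⟦trusted⟧} = {e₀, e₂, e₃, e₄, e₅, e₆, e₉, e₁₀, e₁₁, e₁₂, e₁₄}
⟦chef⟧ = {e₀, e₁, e₃, e₅, e₆, e₇, e₈, e₁₀, e₁₁, e₁₂, e₁₃, e₁₄}
… ∩ ⟦across from e₁₁⟧ = {e₀, e₁, e₃, e₅, e₆, e₇, e₈, e₁₀, e₁₁, e₁₂, e₁₃, e₁₄} ∩ {e₁, e₂, e₄, e₇, e₈, e₁₀, e₁₂, e₁₃} = {e₁, e₇, e₈, e₁₀, e₁₂, e₁₃}
… ∩ ⟦who trusted e₄⟧ = {e₁, e₇, e₈, e₁₀, e₁₂, e₁₃} ∩ {e₀, e₂, e₃, e₄, e₅, e₆, e₉, e₁₀, e₁₁, e₁₂, e₁₄} = {e₁₀, e₁₂}
… ∩ ⟦orange⟧ = {e₁₀, e₁₂} ∩ {e₀, e₁, e₃, e₄, e₅, e₇, e₁₀, e₁₁, e₁₂, e₁₃, e₁₄} = {e₁₀, e₁₂}
… ∩ ⟦quiet⟧ = {e₁₀, e₁₂} ∩ {e₁, e₂, e₃, e₄, e₉, e₁₀, e₁₁, e₁₂, e₁₃, e₁₄} = {e₁₀, e₁₂}
So ⟦orange quiet chef across from e₁₁ who trusted e₄⟧ = {e₁₀, e₁₂}.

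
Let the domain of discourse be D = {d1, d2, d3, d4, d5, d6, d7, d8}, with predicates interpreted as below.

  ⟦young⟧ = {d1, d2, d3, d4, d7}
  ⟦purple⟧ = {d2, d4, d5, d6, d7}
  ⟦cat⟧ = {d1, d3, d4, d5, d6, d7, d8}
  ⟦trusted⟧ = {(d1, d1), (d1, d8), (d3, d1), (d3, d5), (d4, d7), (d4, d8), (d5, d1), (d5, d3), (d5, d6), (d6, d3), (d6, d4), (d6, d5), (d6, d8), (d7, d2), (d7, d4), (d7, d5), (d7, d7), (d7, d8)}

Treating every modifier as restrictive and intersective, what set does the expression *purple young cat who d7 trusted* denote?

{d4, d7}

⟦who d7 trusted⟧ = {x : ⟨d7, x⟩ ∈ ⟦trusted⟧} = {d2, d4, d5, d7, d8}
⟦cat⟧ = {d1, d3, d4, d5, d6, d7, d8}
… ∩ ⟦who d7 trusted⟧ = {d1, d3, d4, d5, d6, d7, d8} ∩ {d2, d4, d5, d7, d8} = {d4, d5, d7, d8}
… ∩ ⟦purple⟧ = {d4, d5, d7, d8} ∩ {d2, d4, d5, d6, d7} = {d4, d5, d7}
… ∩ ⟦young⟧ = {d4, d5, d7} ∩ {d1, d2, d3, d4, d7} = {d4, d7}
So ⟦purple young cat who d7 trusted⟧ = {d4, d7}.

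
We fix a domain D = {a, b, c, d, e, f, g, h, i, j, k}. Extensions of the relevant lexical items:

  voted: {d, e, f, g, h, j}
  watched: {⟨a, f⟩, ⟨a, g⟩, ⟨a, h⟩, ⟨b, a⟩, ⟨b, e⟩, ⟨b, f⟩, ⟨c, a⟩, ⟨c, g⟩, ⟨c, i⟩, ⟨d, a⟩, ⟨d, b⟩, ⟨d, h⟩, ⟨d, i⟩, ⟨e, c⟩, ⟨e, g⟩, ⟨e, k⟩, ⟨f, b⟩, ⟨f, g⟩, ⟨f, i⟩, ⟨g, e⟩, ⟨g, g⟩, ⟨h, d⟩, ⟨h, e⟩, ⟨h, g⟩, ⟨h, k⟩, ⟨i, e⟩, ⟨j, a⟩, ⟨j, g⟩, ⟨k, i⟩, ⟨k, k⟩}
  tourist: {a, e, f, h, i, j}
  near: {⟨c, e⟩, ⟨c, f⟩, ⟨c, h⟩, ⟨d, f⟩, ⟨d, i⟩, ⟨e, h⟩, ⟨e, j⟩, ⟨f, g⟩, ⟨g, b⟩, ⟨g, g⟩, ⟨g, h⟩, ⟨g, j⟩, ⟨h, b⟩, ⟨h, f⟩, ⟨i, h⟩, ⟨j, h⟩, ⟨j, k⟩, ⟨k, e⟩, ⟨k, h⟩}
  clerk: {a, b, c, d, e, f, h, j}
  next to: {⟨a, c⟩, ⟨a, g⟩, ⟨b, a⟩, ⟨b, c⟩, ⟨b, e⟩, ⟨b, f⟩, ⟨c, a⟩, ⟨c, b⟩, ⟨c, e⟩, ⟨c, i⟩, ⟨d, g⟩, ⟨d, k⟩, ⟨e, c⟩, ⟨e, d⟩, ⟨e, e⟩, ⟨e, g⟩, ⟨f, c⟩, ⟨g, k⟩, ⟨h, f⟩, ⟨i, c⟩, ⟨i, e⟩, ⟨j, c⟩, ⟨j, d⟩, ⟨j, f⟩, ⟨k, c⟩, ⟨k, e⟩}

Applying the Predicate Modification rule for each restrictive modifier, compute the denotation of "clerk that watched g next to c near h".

⟦that watched g⟧ = {x : ⟨x, g⟩ ∈ ⟦watched⟧} = {a, c, e, f, g, h, j}
⟦next to c⟧ = {x : ⟨x, c⟩ ∈ ⟦next to⟧} = {a, b, e, f, i, j, k}
⟦near h⟧ = {x : ⟨x, h⟩ ∈ ⟦near⟧} = {c, e, g, i, j, k}
⟦clerk⟧ = {a, b, c, d, e, f, h, j}
… ∩ ⟦that watched g⟧ = {a, b, c, d, e, f, h, j} ∩ {a, c, e, f, g, h, j} = {a, c, e, f, h, j}
… ∩ ⟦next to c⟧ = {a, c, e, f, h, j} ∩ {a, b, e, f, i, j, k} = {a, e, f, j}
… ∩ ⟦near h⟧ = {a, e, f, j} ∩ {c, e, g, i, j, k} = {e, j}
So ⟦clerk that watched g next to c near h⟧ = {e, j}.

{e, j}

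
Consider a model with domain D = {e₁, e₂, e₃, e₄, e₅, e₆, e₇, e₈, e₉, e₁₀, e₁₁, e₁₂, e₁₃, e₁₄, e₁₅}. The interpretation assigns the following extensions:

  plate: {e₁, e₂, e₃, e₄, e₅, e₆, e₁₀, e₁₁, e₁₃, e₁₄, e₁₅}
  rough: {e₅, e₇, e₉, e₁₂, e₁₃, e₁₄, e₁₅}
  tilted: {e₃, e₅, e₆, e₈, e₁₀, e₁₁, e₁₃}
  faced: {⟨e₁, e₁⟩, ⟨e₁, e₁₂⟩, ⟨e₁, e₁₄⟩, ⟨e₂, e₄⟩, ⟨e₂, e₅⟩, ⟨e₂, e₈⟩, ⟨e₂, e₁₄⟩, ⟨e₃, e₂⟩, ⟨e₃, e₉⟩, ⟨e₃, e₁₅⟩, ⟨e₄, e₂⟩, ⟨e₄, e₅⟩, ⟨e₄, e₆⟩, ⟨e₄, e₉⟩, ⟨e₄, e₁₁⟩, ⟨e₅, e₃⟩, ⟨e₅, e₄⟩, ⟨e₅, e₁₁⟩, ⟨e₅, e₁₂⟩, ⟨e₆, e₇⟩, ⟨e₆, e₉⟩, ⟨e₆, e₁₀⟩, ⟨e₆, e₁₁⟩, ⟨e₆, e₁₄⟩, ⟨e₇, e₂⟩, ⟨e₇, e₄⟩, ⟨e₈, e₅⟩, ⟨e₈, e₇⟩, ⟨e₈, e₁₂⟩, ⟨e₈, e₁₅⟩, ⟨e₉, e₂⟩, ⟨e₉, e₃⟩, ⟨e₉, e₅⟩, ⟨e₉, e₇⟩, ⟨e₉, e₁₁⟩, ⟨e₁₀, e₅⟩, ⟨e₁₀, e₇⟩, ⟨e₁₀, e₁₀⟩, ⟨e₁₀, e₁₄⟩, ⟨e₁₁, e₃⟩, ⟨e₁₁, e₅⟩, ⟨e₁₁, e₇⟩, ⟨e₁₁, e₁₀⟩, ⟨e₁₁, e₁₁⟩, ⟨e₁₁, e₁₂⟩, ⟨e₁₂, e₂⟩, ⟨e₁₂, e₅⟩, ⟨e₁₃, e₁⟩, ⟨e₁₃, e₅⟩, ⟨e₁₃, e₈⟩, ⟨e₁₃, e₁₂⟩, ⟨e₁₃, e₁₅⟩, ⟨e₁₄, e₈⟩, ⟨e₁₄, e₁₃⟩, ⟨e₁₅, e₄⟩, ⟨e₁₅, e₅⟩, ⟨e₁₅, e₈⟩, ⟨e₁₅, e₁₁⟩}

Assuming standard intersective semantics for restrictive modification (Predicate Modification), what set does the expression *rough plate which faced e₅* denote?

{e₁₃, e₁₅}

⟦which faced e₅⟧ = {x : ⟨x, e₅⟩ ∈ ⟦faced⟧} = {e₂, e₄, e₈, e₉, e₁₀, e₁₁, e₁₂, e₁₃, e₁₅}
⟦plate⟧ = {e₁, e₂, e₃, e₄, e₅, e₆, e₁₀, e₁₁, e₁₃, e₁₄, e₁₅}
… ∩ ⟦which faced e₅⟧ = {e₁, e₂, e₃, e₄, e₅, e₆, e₁₀, e₁₁, e₁₃, e₁₄, e₁₅} ∩ {e₂, e₄, e₈, e₉, e₁₀, e₁₁, e₁₂, e₁₃, e₁₅} = {e₂, e₄, e₁₀, e₁₁, e₁₃, e₁₅}
… ∩ ⟦rough⟧ = {e₂, e₄, e₁₀, e₁₁, e₁₃, e₁₅} ∩ {e₅, e₇, e₉, e₁₂, e₁₃, e₁₄, e₁₅} = {e₁₃, e₁₅}
So ⟦rough plate which faced e₅⟧ = {e₁₃, e₁₅}.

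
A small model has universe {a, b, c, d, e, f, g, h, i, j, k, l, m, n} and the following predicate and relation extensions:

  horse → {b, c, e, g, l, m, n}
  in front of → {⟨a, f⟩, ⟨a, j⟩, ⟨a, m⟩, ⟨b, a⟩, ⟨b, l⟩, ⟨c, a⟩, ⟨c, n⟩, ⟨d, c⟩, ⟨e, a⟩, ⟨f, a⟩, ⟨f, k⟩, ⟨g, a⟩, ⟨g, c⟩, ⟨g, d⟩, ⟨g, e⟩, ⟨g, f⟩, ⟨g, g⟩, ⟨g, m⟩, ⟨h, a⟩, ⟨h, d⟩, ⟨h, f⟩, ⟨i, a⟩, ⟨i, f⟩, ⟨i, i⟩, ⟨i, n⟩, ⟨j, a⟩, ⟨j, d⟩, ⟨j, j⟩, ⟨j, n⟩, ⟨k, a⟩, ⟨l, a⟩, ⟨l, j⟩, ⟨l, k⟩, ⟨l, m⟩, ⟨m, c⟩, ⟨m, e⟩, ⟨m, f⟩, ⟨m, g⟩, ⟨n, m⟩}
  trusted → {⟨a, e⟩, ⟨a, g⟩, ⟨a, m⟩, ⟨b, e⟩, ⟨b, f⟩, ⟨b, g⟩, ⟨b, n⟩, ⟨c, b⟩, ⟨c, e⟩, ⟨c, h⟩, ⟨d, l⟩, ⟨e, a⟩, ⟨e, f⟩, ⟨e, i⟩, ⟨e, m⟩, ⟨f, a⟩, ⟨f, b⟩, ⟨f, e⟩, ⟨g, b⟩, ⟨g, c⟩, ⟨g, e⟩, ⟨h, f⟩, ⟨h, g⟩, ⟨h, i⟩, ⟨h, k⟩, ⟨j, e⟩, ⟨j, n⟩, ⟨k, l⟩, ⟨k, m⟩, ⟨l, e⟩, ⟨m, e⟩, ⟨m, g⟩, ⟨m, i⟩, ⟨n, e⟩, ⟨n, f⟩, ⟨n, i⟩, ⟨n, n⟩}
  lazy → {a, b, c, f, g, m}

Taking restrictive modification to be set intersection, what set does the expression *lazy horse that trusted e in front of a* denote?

⟦that trusted e⟧ = {x : ⟨x, e⟩ ∈ ⟦trusted⟧} = {a, b, c, f, g, j, l, m, n}
⟦in front of a⟧ = {x : ⟨x, a⟩ ∈ ⟦in front of⟧} = {b, c, e, f, g, h, i, j, k, l}
⟦horse⟧ = {b, c, e, g, l, m, n}
… ∩ ⟦that trusted e⟧ = {b, c, e, g, l, m, n} ∩ {a, b, c, f, g, j, l, m, n} = {b, c, g, l, m, n}
… ∩ ⟦in front of a⟧ = {b, c, g, l, m, n} ∩ {b, c, e, f, g, h, i, j, k, l} = {b, c, g, l}
… ∩ ⟦lazy⟧ = {b, c, g, l} ∩ {a, b, c, f, g, m} = {b, c, g}
So ⟦lazy horse that trusted e in front of a⟧ = {b, c, g}.

{b, c, g}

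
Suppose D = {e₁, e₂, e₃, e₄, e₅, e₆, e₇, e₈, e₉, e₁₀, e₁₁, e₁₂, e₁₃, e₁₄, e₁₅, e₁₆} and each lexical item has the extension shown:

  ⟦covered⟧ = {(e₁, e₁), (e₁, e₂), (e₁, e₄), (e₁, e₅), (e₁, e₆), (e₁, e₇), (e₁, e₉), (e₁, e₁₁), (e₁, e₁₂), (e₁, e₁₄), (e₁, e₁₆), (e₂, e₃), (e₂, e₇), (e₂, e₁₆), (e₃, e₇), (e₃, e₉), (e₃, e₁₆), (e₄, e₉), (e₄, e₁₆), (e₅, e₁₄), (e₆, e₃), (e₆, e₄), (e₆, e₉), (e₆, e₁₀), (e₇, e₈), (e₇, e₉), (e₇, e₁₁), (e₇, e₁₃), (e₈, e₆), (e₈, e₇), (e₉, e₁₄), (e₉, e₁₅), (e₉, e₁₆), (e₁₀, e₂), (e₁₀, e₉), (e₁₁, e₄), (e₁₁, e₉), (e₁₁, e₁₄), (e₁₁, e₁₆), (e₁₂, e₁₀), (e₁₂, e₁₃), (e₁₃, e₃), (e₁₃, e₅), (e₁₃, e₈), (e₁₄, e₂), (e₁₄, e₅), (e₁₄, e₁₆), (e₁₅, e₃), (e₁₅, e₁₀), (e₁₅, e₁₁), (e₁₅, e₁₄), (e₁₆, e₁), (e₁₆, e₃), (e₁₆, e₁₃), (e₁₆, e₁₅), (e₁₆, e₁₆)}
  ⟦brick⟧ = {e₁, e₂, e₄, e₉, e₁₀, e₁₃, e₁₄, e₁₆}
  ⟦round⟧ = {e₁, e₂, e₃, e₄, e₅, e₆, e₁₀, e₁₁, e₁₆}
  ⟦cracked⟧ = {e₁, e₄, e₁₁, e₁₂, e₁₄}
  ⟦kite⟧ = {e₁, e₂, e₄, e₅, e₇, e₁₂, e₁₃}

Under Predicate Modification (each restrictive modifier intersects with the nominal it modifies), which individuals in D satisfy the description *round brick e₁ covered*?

{e₁, e₂, e₄, e₁₆}

⟦e₁ covered⟧ = {x : ⟨e₁, x⟩ ∈ ⟦covered⟧} = {e₁, e₂, e₄, e₅, e₆, e₇, e₉, e₁₁, e₁₂, e₁₄, e₁₆}
⟦brick⟧ = {e₁, e₂, e₄, e₉, e₁₀, e₁₃, e₁₄, e₁₆}
… ∩ ⟦e₁ covered⟧ = {e₁, e₂, e₄, e₉, e₁₀, e₁₃, e₁₄, e₁₆} ∩ {e₁, e₂, e₄, e₅, e₆, e₇, e₉, e₁₁, e₁₂, e₁₄, e₁₆} = {e₁, e₂, e₄, e₉, e₁₄, e₁₆}
… ∩ ⟦round⟧ = {e₁, e₂, e₄, e₉, e₁₄, e₁₆} ∩ {e₁, e₂, e₃, e₄, e₅, e₆, e₁₀, e₁₁, e₁₆} = {e₁, e₂, e₄, e₁₆}
So ⟦round brick e₁ covered⟧ = {e₁, e₂, e₄, e₁₆}.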